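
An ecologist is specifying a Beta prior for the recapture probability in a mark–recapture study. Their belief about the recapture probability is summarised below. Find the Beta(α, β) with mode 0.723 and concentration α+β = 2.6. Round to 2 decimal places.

For α,β>1 the mode is (α−1)/(α+β−2), so α = mode·(κ−2)+1 = 0.723×0.6+1 = 1.43.
And β = (1−mode)·(κ−2)+1 = 0.277×0.6+1 = 1.17.

α = 1.43, β = 1.17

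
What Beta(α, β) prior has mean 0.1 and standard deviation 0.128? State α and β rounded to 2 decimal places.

α = 0.45, β = 4.04

Variance = 0.128² = 0.016384. The moment-matching identity α+β = μ(1−μ)/Var − 1 gives
α+β = 0.09/0.016384 − 1 = 4.4932, so α = μ·4.4932 = 0.45 and β = (1−μ)·4.4932 = 4.04.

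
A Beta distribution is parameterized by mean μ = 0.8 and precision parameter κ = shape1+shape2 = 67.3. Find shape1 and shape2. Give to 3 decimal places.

shape1 = 53.840, shape2 = 13.460

Split κ in proportion μ : (1−μ): shape1 = 0.8·67.3 = 53.840, shape2 = 67.3 − 53.840 = 13.460.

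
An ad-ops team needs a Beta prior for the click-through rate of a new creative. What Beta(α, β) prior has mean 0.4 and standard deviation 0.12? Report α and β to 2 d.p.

σ² = 0.12² = 0.0144.
With s = α+β, Var = μ(1−μ)/(s+1), so s+1 = (0.4×0.6)/0.0144 = 16.6667 and s = 15.6667.
α = μs = 6.27, β = (1−μ)s = 9.40.

α = 6.27, β = 9.40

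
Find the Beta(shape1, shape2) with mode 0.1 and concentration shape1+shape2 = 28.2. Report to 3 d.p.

shape1 = 3.620, shape2 = 24.580

Since the density peak of Beta(shape1,shape2) is at (shape1−1)/(shape1+shape2−2),
shape1 = 1 + 0.1(28.2−2) = 3.620 and shape2 = 28.2 − 3.620 = 24.580.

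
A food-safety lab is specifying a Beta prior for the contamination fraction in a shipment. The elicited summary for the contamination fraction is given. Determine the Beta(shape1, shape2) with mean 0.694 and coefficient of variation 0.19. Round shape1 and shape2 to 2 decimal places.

shape1 = 7.78, shape2 = 3.43

σ = CV·μ = 0.19×0.694 = 0.13186, so σ² = 0.017387.
s+1 = μ(1−μ)/σ² = 0.212364/0.017387 = 12.2139, so s = shape1+shape2 = 11.2139.
shape1 = μs = 7.78, shape2 = (1−μ)s = 3.43.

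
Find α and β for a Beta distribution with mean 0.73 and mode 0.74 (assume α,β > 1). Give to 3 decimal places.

Let s = α+β. Mean gives α = μs = 0.73s; mode gives (α−1)/(s−2) = 0.74.
Substituting: 0.73s − 1 = 0.74(s−2) = 0.74s − 1.48, so -0.01s = -0.48 and s = 48.0000.
Then α = 0.73×48.0000 = 35.040 and β = s−α = 12.960.

α = 35.040, β = 12.960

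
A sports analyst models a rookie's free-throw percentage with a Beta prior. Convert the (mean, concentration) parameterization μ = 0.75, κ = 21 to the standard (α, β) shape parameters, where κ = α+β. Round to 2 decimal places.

α = 15.75, β = 5.25

Split κ in proportion μ : (1−μ): α = 0.75·21 = 15.75, β = 21 − 15.75 = 5.25.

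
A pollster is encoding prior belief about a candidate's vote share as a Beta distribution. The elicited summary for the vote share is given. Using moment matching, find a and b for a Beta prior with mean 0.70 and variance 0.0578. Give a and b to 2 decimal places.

Write ν = a+b; then a = μν and Var = μ(1−μ)/(ν+1).
ν = μ(1−μ)/Var − 1 = 0.2100/0.0578 − 1 = 2.6332.
a = 0.70·2.6332 = 1.84, b = 0.30·2.6332 = 0.79.

a = 1.84, b = 0.79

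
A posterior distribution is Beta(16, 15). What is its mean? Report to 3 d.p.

E[X] = α/(α+β) = 16/31 = 0.516.

0.516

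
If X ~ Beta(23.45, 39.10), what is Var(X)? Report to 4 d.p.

0.0037

μ = 23.45/62.55 = 0.374900; Var = μ(1−μ)/(α+β+1) = 0.2343500/63.55 = 0.0037.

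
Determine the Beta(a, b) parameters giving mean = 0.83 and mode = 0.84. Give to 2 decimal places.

Let s = a+b. Mean gives a = μs = 0.83s; mode gives (a−1)/(s−2) = 0.84.
Substituting: 0.83s − 1 = 0.84(s−2) = 0.84s − 1.68, so -0.01s = -0.68 and s = 68.0000.
Then a = 0.83×68.0000 = 56.44 and b = s−a = 11.56.

a = 56.44, b = 11.56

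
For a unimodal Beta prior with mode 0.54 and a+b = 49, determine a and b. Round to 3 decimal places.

a = 26.380, b = 22.620

Mode = (a−1)/(κ−2) with κ = a+b, so a−1 = 0.54·47 = 25.380.
a = 26.380; b = κ − a = 22.620.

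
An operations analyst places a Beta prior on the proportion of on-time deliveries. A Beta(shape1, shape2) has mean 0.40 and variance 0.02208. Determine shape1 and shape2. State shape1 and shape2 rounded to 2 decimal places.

shape1 = 3.95, shape2 = 5.92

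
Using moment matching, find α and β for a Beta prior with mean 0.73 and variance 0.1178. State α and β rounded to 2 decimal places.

By moment matching, α+β = μ(1−μ)/σ² − 1 = (0.73·0.27)/0.1178 − 1 = 1.6732 − 1 = 0.6732.
Since α/(α+β) = μ, α = 0.73·0.6732 = 0.49 and β = 0.27·0.6732 = 0.18.

α = 0.49, β = 0.18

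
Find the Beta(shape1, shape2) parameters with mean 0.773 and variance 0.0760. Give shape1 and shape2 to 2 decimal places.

shape1 = 1.01, shape2 = 0.30

By moment matching, shape1+shape2 = μ(1−μ)/σ² − 1 = (0.773·0.227)/0.0760 − 1 = 2.3088 − 1 = 1.3088.
Since shape1/(shape1+shape2) = μ, shape1 = 0.773·1.3088 = 1.01 and shape2 = 0.227·1.3088 = 0.30.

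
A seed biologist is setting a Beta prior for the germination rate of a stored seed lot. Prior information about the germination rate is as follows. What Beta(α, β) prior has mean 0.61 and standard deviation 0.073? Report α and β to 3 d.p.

σ² = 0.073² = 0.005329.
With s = α+β, Var = μ(1−μ)/(s+1), so s+1 = (0.61×0.39)/0.005329 = 44.6425 and s = 43.6425.
α = μs = 26.622, β = (1−μ)s = 17.021.

α = 26.622, β = 17.021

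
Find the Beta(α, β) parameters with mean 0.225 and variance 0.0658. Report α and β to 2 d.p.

Write ν = α+β; then α = μν and Var = μ(1−μ)/(ν+1).
ν = μ(1−μ)/Var − 1 = 0.174375/0.0658 − 1 = 1.6501.
α = 0.225·1.6501 = 0.37, β = 0.775·1.6501 = 1.28.

α = 0.37, β = 1.28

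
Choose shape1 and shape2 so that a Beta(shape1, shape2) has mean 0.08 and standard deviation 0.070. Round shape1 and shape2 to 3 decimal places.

shape1 = 1.122, shape2 = 12.899

First σ² = 0.004900. Setting shape1 = μn, shape2 = (1−μ)n with n = shape1+shape2,
μ(1−μ)/(n+1) = 0.004900 ⇒ n+1 = 0.0736/0.004900 = 15.0204 ⇒ n = 14.0204.
Hence shape1 = 0.08×14.0204 = 1.122, shape2 = 0.92×14.0204 = 12.899.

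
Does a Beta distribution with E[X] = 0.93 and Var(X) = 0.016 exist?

Yes

The Beta variance bound is σ² < μ(1−μ).
Here μ(1−μ) = 0.93×0.07 = 0.0651, and 0.016 < 0.0651.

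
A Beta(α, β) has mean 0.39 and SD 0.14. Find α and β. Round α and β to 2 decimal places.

First σ² = 0.0196. Setting α = μn, β = (1−μ)n with n = α+β,
μ(1−μ)/(n+1) = 0.0196 ⇒ n+1 = 0.2379/0.0196 = 12.1378 ⇒ n = 11.1378.
Hence α = 0.39×11.1378 = 4.34, β = 0.61×11.1378 = 6.79.

α = 4.34, β = 6.79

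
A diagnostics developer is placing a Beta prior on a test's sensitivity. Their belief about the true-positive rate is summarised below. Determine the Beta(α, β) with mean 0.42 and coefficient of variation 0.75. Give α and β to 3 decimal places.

α = 0.611, β = 0.844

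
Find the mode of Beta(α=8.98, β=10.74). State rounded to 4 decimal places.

0.4503

The density x^(α−1)(1−x)^(β−1) is maximised at (α−1)/(α+β−2) = 7.98/17.72 = 0.4503.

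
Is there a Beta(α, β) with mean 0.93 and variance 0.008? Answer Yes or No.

Yes

For any Beta, Var(X) < E[X]·(1−E[X]).
Here μ(1−μ) = 0.93×0.07 = 0.0651, and 0.008 < 0.0651.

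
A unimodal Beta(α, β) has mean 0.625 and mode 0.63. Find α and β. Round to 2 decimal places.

α = 32.50, β = 19.50

Let s = α+β. Mean gives α = μs = 0.625s; mode gives (α−1)/(s−2) = 0.63.
Substituting: 0.625s − 1 = 0.63(s−2) = 0.63s − 1.26, so -0.005s = -0.26 and s = 52.0000.
Then α = 0.625×52.0000 = 32.50 and β = s−α = 19.50.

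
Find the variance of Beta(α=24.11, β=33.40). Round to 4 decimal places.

0.0042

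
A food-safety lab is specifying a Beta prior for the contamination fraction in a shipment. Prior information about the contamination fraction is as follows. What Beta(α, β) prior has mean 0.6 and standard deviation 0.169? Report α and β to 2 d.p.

Variance = 0.169² = 0.028561. The moment-matching identity α+β = μ(1−μ)/Var − 1 gives
α+β = 0.24/0.028561 − 1 = 7.4031, so α = μ·7.4031 = 4.44 and β = (1−μ)·7.4031 = 2.96.

α = 4.44, β = 2.96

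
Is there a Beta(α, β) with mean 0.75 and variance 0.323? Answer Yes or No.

The Beta variance bound is σ² < μ(1−μ).
Here μ(1−μ) = 0.75×0.25 = 0.1875, and 0.323 ≥ 0.1875.

No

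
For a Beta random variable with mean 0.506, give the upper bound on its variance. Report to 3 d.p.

For fixed mean μ the Beta variance is μ(1−μ)/(α+β+1), increasing as α+β decreases.
Its least upper bound (not attained) is μ(1−μ) = 0.506·0.494 = 0.250.

0.250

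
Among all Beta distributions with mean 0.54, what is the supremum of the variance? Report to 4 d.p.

For fixed mean μ the Beta variance is μ(1−μ)/(α+β+1), increasing as α+β decreases.
Its least upper bound (not attained) is μ(1−μ) = 0.54·0.46 = 0.2484.

0.2484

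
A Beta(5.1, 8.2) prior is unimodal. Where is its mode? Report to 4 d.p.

With α,β > 1, mode = (α−1)/(α+β−2) = 4.1/11.3 = 0.3628.

0.3628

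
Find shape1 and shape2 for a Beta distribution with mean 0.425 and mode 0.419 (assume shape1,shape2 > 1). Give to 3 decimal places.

Let s = shape1+shape2. Mean gives shape1 = μs = 0.425s; mode gives (shape1−1)/(s−2) = 0.419.
Substituting: 0.425s − 1 = 0.419(s−2) = 0.419s − 0.838, so 0.006s = 0.162 and s = 27.0000.
Then shape1 = 0.425×27.0000 = 11.475 and shape2 = s−shape1 = 15.525.

shape1 = 11.475, shape2 = 15.525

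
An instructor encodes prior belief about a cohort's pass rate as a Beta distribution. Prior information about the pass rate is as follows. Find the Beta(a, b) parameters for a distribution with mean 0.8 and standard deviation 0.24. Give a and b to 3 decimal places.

First σ² = 0.0576. Setting a = μn, b = (1−μ)n with n = a+b,
μ(1−μ)/(n+1) = 0.0576 ⇒ n+1 = 0.16/0.0576 = 2.7778 ⇒ n = 1.7778.
Hence a = 0.8×1.7778 = 1.422, b = 0.2×1.7778 = 0.356.

a = 1.422, b = 0.356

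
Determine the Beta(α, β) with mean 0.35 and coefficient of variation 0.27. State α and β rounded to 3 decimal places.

σ = CV·μ = 0.27×0.35 = 0.09450, so σ² = 0.008930.
s+1 = μ(1−μ)/σ² = 0.2275/0.008930 = 25.4752, so s = α+β = 24.4752.
α = μs = 8.566, β = (1−μ)s = 15.909.

α = 8.566, β = 15.909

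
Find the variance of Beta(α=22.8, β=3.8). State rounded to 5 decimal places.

μ = 22.8/26.6 = 0.857143; Var = μ(1−μ)/(α+β+1) = 0.1224490/27.6 = 0.00444.

0.00444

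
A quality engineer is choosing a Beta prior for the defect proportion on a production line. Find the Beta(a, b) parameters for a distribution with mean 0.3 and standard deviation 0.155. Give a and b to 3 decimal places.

a = 2.322, b = 5.419

Variance = 0.155² = 0.024025. The moment-matching identity a+b = μ(1−μ)/Var − 1 gives
a+b = 0.21/0.024025 − 1 = 7.7409, so a = μ·7.7409 = 2.322 and b = (1−μ)·7.7409 = 5.419.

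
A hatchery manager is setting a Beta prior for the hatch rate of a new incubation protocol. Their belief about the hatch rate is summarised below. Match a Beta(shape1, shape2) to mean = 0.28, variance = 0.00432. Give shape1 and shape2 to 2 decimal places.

shape1 = 12.79, shape2 = 32.88

Write ν = shape1+shape2; then shape1 = μν and Var = μ(1−μ)/(ν+1).
ν = μ(1−μ)/Var − 1 = 0.2016/0.00432 − 1 = 45.6667.
shape1 = 0.28·45.6667 = 12.79, shape2 = 0.72·45.6667 = 32.88.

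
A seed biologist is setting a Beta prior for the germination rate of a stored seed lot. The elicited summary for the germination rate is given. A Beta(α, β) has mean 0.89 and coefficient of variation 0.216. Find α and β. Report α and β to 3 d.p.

Var = (CV·μ)² = (0.216×0.89)² = 0.036956.
α+β = μ(1−μ)/Var − 1 = 0.0979/0.036956 − 1 = 1.6491.
Thus α = 0.89·1.6491 = 1.468 and β = 0.11·1.6491 = 0.181.

α = 1.468, β = 0.181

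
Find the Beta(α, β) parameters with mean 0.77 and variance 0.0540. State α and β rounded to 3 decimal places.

By moment matching, α+β = μ(1−μ)/σ² − 1 = (0.77·0.23)/0.0540 − 1 = 3.2796 − 1 = 2.2796.
Since α/(α+β) = μ, α = 0.77·2.2796 = 1.755 and β = 0.23·2.2796 = 0.524.

α = 1.755, β = 0.524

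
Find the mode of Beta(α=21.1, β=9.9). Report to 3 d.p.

With α,β > 1, mode = (α−1)/(α+β−2) = 20.1/29.0 = 0.693.

0.693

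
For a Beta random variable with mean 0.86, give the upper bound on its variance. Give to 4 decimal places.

Var = μ(1−μ)/(α+β+1), which approaches μ(1−μ) as α+β → 0.
So the supremum is μ(1−μ) = 0.86×0.14 = 0.1204.

0.1204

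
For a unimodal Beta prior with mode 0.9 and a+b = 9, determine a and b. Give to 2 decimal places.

Since the density peak of Beta(a,b) is at (a−1)/(a+b−2),
a = 1 + 0.9(9−2) = 7.30 and b = 9 − 7.30 = 1.70.

a = 7.30, b = 1.70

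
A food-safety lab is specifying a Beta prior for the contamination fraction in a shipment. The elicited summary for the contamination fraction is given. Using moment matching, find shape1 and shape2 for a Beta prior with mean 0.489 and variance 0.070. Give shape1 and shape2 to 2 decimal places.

shape1 = 1.26, shape2 = 1.31

Let s = shape1+shape2. The Beta variance is μ(1−μ)/(s+1).
So s+1 = μ(1−μ)/σ² = (0.489×0.511)/0.070 = 0.249879/0.070 = 3.5697, giving s = 2.5697.
Then shape1 = μs = 0.489×2.5697 = 1.26 and shape2 = (1−μ)s = 0.511×2.5697 = 1.31.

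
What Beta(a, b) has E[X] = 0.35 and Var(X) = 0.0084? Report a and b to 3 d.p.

a = 9.129, b = 16.954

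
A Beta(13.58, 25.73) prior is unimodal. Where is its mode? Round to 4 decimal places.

0.3372

The density x^(α−1)(1−x)^(β−1) is maximised at (α−1)/(α+β−2) = 12.58/37.31 = 0.3372.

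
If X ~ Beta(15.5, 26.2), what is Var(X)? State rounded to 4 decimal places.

Var = αβ/[(α+β)²(α+β+1)] = (15.5×26.2)/(41.7²×42.7) = 406.10/74250.603 = 0.0055.

0.0055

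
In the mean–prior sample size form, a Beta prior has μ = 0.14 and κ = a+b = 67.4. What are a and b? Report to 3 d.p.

a = 9.436, b = 57.964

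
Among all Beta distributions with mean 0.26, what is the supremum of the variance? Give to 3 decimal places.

0.192

For fixed mean μ the Beta variance is μ(1−μ)/(α+β+1), increasing as α+β decreases.
Its least upper bound (not attained) is μ(1−μ) = 0.26·0.74 = 0.192.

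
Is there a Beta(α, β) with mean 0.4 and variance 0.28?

For any Beta, Var(X) < E[X]·(1−E[X]).
Here μ(1−μ) = 0.4×0.6 = 0.24, and 0.28 ≥ 0.24.

No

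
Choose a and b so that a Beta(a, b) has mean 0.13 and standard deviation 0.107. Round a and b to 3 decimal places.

a = 1.154, b = 7.724

First σ² = 0.011449. Setting a = μn, b = (1−μ)n with n = a+b,
μ(1−μ)/(n+1) = 0.011449 ⇒ n+1 = 0.1131/0.011449 = 9.8786 ⇒ n = 8.8786.
Hence a = 0.13×8.8786 = 1.154, b = 0.87×8.8786 = 7.724.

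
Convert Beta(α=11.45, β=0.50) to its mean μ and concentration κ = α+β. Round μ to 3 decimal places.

μ = 0.958, κ = 11.95

κ = α+β = 11.45+0.50 = 11.95; μ = α/κ = 11.45/11.95 = 0.958.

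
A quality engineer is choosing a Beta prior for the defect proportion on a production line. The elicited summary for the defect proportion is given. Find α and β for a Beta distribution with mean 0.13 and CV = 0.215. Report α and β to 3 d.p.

α = 18.691, β = 125.086

σ = CV·μ = 0.215×0.13 = 0.02795, so σ² = 0.000781.
s+1 = μ(1−μ)/σ² = 0.1131/0.000781 = 144.7768, so s = α+β = 143.7768.
α = μs = 18.691, β = (1−μ)s = 125.086.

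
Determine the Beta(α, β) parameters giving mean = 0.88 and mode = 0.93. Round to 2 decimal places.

Let s = α+β. Mean gives α = μs = 0.88s; mode gives (α−1)/(s−2) = 0.93.
Substituting: 0.88s − 1 = 0.93(s−2) = 0.93s − 1.86, so -0.05s = -0.86 and s = 17.2000.
Then α = 0.88×17.2000 = 15.14 and β = s−α = 2.06.

α = 15.14, β = 2.06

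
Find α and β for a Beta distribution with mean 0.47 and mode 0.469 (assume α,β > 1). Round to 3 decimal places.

Let s = α+β. Mean gives α = μs = 0.47s; mode gives (α−1)/(s−2) = 0.469.
Substituting: 0.47s − 1 = 0.469(s−2) = 0.469s − 0.938, so 0.001s = 0.062 and s = 62.0000.
Then α = 0.47×62.0000 = 29.140 and β = s−α = 32.860.

α = 29.140, β = 32.860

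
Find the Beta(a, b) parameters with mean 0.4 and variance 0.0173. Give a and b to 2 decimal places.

By moment matching, a+b = μ(1−μ)/σ² − 1 = (0.4·0.6)/0.0173 − 1 = 13.8728 − 1 = 12.8728.
Since a/(a+b) = μ, a = 0.4·12.8728 = 5.15 and b = 0.6·12.8728 = 7.72.

a = 5.15, b = 7.72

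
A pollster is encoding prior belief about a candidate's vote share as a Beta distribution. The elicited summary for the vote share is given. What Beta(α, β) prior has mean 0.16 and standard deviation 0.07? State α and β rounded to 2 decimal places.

Variance = 0.07² = 0.0049. The moment-matching identity α+β = μ(1−μ)/Var − 1 gives
α+β = 0.1344/0.0049 − 1 = 26.4286, so α = μ·26.4286 = 4.23 and β = (1−μ)·26.4286 = 22.20.

α = 4.23, β = 22.20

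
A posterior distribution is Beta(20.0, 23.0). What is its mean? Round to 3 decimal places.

0.465

E[X] = α/(α+β) = 20.0/43.0 = 0.465.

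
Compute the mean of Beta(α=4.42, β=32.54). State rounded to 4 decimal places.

0.1196

E[X] = α/(α+β) = 4.42/36.96 = 0.1196.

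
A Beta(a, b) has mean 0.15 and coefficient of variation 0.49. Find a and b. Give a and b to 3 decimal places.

Var = (CV·μ)² = (0.49×0.15)² = 0.005402.
a+b = μ(1−μ)/Var − 1 = 0.1275/0.005402 − 1 = 22.6013.
Thus a = 0.15·22.6013 = 3.390 and b = 0.85·22.6013 = 19.211.

a = 3.390, b = 19.211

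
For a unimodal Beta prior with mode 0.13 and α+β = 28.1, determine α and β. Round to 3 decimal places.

Since the density peak of Beta(α,β) is at (α−1)/(α+β−2),
α = 1 + 0.13(28.1−2) = 4.393 and β = 28.1 − 4.393 = 23.707.

α = 4.393, β = 23.707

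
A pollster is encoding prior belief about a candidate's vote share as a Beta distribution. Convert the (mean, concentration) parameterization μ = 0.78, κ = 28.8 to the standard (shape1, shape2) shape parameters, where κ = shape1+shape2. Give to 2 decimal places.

shape1 = μκ = 0.78×28.8 = 22.46 and shape2 = (1−μ)κ = 0.22×28.8 = 6.34.

shape1 = 22.46, shape2 = 6.34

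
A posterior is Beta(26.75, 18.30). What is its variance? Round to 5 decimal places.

Var = αβ/[(α+β)²(α+β+1)] = (26.75×18.30)/(45.05²×46.05) = 489.5250/93458.590125 = 0.00524.

0.00524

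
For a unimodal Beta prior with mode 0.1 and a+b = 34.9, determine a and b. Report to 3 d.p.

Since the density peak of Beta(a,b) is at (a−1)/(a+b−2),
a = 1 + 0.1(34.9−2) = 4.290 and b = 34.9 − 4.290 = 30.610.

a = 4.290, b = 30.610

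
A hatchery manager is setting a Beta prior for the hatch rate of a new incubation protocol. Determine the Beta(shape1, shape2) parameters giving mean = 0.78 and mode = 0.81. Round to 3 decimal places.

shape1 = 16.120, shape2 = 4.547

Let s = shape1+shape2. Mean gives shape1 = μs = 0.78s; mode gives (shape1−1)/(s−2) = 0.81.
Substituting: 0.78s − 1 = 0.81(s−2) = 0.81s − 1.62, so -0.03s = -0.62 and s = 20.6667.
Then shape1 = 0.78×20.6667 = 16.120 and shape2 = s−shape1 = 4.547.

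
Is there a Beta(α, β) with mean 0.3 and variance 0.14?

A Beta with mean μ has variance μ(1−μ)/(α+β+1) < μ(1−μ).
Here μ(1−μ) = 0.3×0.7 = 0.21, and 0.14 < 0.21.

Yes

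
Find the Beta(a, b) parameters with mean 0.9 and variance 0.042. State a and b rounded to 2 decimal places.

Let s = a+b. The Beta variance is μ(1−μ)/(s+1).
So s+1 = μ(1−μ)/σ² = (0.9×0.1)/0.042 = 0.09/0.042 = 2.1429, giving s = 1.1429.
Then a = μs = 0.9×1.1429 = 1.03 and b = (1−μ)s = 0.1×1.1429 = 0.11.

a = 1.03, b = 0.11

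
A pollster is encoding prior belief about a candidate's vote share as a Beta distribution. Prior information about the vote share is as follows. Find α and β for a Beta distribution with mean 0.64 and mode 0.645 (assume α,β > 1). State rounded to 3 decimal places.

With s = α+β: μ = α/s and mode = (α−1)/(s−2). Eliminating α = μs,
μs − 1 = m(s−2) ⇒ s(μ−m) = 1−2m ⇒ s = -0.290/-0.005 = 58.0000.
So α = μs = 37.120, β = (1−μ)s = 20.880.

α = 37.120, β = 20.880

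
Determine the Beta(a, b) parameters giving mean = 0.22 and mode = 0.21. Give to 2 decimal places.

a = 12.76, b = 45.24

With s = a+b: μ = a/s and mode = (a−1)/(s−2). Eliminating a = μs,
μs − 1 = m(s−2) ⇒ s(μ−m) = 1−2m ⇒ s = 0.58/0.01 = 58.0000.
So a = μs = 12.76, b = (1−μ)s = 45.24.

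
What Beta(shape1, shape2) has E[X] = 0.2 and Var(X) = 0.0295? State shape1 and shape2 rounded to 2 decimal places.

shape1 = 0.88, shape2 = 3.54

By moment matching, shape1+shape2 = μ(1−μ)/σ² − 1 = (0.2·0.8)/0.0295 − 1 = 5.4237 − 1 = 4.4237.
Since shape1/(shape1+shape2) = μ, shape1 = 0.2·4.4237 = 0.88 and shape2 = 0.8·4.4237 = 3.54.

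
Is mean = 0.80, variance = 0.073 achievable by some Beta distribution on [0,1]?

For any Beta, Var(X) < E[X]·(1−E[X]).
Here μ(1−μ) = 0.80×0.20 = 0.1600, and 0.073 < 0.1600.

Yes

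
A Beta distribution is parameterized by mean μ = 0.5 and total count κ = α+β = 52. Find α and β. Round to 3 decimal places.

α = 26.000, β = 26.000

Split κ in proportion μ : (1−μ): α = 0.5·52 = 26.000, β = 52 − 26.000 = 26.000.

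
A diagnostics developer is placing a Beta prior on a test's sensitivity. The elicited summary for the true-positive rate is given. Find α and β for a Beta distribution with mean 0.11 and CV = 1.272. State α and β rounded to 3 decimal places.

α = 0.440, β = 3.561

Var = (CV·μ)² = (1.272×0.11)² = 0.019578.
α+β = μ(1−μ)/Var − 1 = 0.0979/0.019578 − 1 = 4.0006.
Thus α = 0.11·4.0006 = 0.440 and β = 0.89·4.0006 = 3.561.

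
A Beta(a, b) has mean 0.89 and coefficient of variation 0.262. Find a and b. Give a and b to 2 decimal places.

a = 0.71, b = 0.09

Var = (CV·μ)² = (0.262×0.89)² = 0.054373.
a+b = μ(1−μ)/Var − 1 = 0.0979/0.054373 − 1 = 0.8005.
Thus a = 0.89·0.8005 = 0.71 and b = 0.11·0.8005 = 0.09.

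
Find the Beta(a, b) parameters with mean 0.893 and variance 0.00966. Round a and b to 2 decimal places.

a = 7.94, b = 0.95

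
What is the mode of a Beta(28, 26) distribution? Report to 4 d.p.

0.5192

The density x^(α−1)(1−x)^(β−1) is maximised at (α−1)/(α+β−2) = 27/52 = 0.5192.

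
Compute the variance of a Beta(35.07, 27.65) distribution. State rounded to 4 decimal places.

α+β = 62.72 and αβ = 969.6855, so Var = αβ/[(α+β)²(α+β+1)] = 969.6855/250661.634048 = 0.0039.

0.0039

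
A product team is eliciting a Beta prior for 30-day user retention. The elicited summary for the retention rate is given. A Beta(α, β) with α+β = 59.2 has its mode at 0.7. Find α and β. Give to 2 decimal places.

α = 41.04, β = 18.16

Since the density peak of Beta(α,β) is at (α−1)/(α+β−2),
α = 1 + 0.7(59.2−2) = 41.04 and β = 59.2 − 41.04 = 18.16.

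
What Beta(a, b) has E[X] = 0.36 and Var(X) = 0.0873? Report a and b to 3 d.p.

a = 0.590, b = 1.049

Write ν = a+b; then a = μν and Var = μ(1−μ)/(ν+1).
ν = μ(1−μ)/Var − 1 = 0.2304/0.0873 − 1 = 1.6392.
a = 0.36·1.6392 = 0.590, b = 0.64·1.6392 = 1.049.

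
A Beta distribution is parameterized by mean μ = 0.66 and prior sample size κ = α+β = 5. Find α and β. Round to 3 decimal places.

Split κ in proportion μ : (1−μ): α = 0.66·5 = 3.300, β = 5 − 3.300 = 1.700.

α = 3.300, β = 1.700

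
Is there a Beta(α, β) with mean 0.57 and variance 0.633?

No

The Beta variance bound is σ² < μ(1−μ).
Here μ(1−μ) = 0.57×0.43 = 0.2451, and 0.633 ≥ 0.2451.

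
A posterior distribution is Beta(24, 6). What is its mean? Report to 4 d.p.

E[X] = α/(α+β) = 24/30 = 0.8000.

0.8000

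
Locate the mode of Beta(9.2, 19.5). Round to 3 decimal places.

0.307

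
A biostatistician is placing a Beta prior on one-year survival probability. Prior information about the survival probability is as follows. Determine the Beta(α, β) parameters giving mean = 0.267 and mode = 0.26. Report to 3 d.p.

α = 18.309, β = 50.263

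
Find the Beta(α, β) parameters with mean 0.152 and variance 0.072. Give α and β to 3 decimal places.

α = 0.120, β = 0.670

Write ν = α+β; then α = μν and Var = μ(1−μ)/(ν+1).
ν = μ(1−μ)/Var − 1 = 0.128896/0.072 − 1 = 0.7902.
α = 0.152·0.7902 = 0.120, β = 0.848·0.7902 = 0.670.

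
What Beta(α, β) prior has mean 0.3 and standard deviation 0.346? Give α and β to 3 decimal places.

α = 0.226, β = 0.528

Variance = 0.346² = 0.119716. The moment-matching identity α+β = μ(1−μ)/Var − 1 gives
α+β = 0.21/0.119716 − 1 = 0.7542, so α = μ·0.7542 = 0.226 and β = (1−μ)·0.7542 = 0.528.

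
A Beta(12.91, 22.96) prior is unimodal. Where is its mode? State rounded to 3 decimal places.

With α,β > 1, mode = (α−1)/(α+β−2) = 11.91/33.87 = 0.352.

0.352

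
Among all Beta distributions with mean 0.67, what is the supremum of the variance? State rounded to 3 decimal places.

For fixed mean μ the Beta variance is μ(1−μ)/(α+β+1), increasing as α+β decreases.
Its least upper bound (not attained) is μ(1−μ) = 0.67·0.33 = 0.221.

0.221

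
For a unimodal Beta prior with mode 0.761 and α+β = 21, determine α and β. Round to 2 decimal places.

α = 15.46, β = 5.54

Since the density peak of Beta(α,β) is at (α−1)/(α+β−2),
α = 1 + 0.761(21−2) = 15.46 and β = 21 − 15.46 = 5.54.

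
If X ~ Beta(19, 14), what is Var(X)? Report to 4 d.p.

0.0072

μ = 19/33 = 0.575758; Var = μ(1−μ)/(α+β+1) = 0.2442608/34 = 0.0072.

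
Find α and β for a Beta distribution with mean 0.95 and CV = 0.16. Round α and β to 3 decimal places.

α = 1.003, β = 0.053

Var = (CV·μ)² = (0.16×0.95)² = 0.023104.
α+β = μ(1−μ)/Var − 1 = 0.0475/0.023104 − 1 = 1.0559.
Thus α = 0.95·1.0559 = 1.003 and β = 0.05·1.0559 = 0.053.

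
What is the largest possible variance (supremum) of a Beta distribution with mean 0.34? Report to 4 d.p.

0.2244

Var = μ(1−μ)/(α+β+1), which approaches μ(1−μ) as α+β → 0.
So the supremum is μ(1−μ) = 0.34×0.66 = 0.2244.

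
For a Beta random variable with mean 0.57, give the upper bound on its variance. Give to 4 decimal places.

For fixed mean μ the Beta variance is μ(1−μ)/(α+β+1), increasing as α+β decreases.
Its least upper bound (not attained) is μ(1−μ) = 0.57·0.43 = 0.2451.

0.2451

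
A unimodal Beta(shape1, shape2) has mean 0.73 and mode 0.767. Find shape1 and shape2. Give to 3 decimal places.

shape1 = 10.536, shape2 = 3.897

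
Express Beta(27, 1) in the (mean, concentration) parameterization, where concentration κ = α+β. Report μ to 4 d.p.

μ = 0.9643, κ = 28

κ = α+β = 27+1 = 28; μ = α/κ = 27/28 = 0.9643.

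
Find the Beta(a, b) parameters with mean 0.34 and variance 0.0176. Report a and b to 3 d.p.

a = 3.995, b = 7.755

Let s = a+b. The Beta variance is μ(1−μ)/(s+1).
So s+1 = μ(1−μ)/σ² = (0.34×0.66)/0.0176 = 0.2244/0.0176 = 12.7500, giving s = 11.7500.
Then a = μs = 0.34×11.7500 = 3.995 and b = (1−μ)s = 0.66×11.7500 = 7.755.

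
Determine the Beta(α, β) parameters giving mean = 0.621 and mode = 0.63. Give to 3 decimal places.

Let s = α+β. Mean gives α = μs = 0.621s; mode gives (α−1)/(s−2) = 0.63.
Substituting: 0.621s − 1 = 0.63(s−2) = 0.63s − 1.26, so -0.009s = -0.26 and s = 28.8889.
Then α = 0.621×28.8889 = 17.940 and β = s−α = 10.949.

α = 17.940, β = 10.949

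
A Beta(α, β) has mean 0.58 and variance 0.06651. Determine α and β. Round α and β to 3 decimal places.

α = 1.544, β = 1.118

Write ν = α+β; then α = μν and Var = μ(1−μ)/(ν+1).
ν = μ(1−μ)/Var − 1 = 0.2436/0.06651 − 1 = 2.6626.
α = 0.58·2.6626 = 1.544, β = 0.42·2.6626 = 1.118.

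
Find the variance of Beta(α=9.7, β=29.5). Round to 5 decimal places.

0.00463

Var = αβ/[(α+β)²(α+β+1)] = (9.7×29.5)/(39.2²×40.2) = 286.15/61772.928 = 0.00463.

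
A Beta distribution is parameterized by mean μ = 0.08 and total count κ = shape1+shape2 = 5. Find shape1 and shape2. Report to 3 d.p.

shape1 = μκ = 0.08×5 = 0.400 and shape2 = (1−μ)κ = 0.92×5 = 4.600.

shape1 = 0.400, shape2 = 4.600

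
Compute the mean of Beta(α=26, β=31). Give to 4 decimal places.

E[X] = α/(α+β) = 26/57 = 0.4561.

0.4561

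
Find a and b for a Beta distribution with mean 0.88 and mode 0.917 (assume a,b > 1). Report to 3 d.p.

a = 19.836, b = 2.705

With s = a+b: μ = a/s and mode = (a−1)/(s−2). Eliminating a = μs,
μs − 1 = m(s−2) ⇒ s(μ−m) = 1−2m ⇒ s = -0.834/-0.037 = 22.5405.
So a = μs = 19.836, b = (1−μ)s = 2.705.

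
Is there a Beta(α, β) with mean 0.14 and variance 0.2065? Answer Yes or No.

A Beta with mean μ has variance μ(1−μ)/(α+β+1) < μ(1−μ).
Here μ(1−μ) = 0.14×0.86 = 0.1204, and 0.2065 ≥ 0.1204.

No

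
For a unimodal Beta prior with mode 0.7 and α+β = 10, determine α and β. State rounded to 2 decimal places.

α = 6.60, β = 3.40

For α,β>1 the mode is (α−1)/(α+β−2), so α = mode·(κ−2)+1 = 0.7×8+1 = 6.60.
And β = (1−mode)·(κ−2)+1 = 0.3×8+1 = 3.40.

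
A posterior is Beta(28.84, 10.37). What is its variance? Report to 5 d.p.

α+β = 39.21 and αβ = 299.0708, so Var = αβ/[(α+β)²(α+β+1)] = 299.0708/61819.823061 = 0.00484.

0.00484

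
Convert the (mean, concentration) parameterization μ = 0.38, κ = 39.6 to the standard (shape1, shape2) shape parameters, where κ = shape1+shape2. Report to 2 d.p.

shape1 = μκ = 0.38×39.6 = 15.05 and shape2 = (1−μ)κ = 0.62×39.6 = 24.55.

shape1 = 15.05, shape2 = 24.55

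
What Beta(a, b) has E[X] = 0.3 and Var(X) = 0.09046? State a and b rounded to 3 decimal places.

Write ν = a+b; then a = μν and Var = μ(1−μ)/(ν+1).
ν = μ(1−μ)/Var − 1 = 0.21/0.09046 − 1 = 1.3215.
a = 0.3·1.3215 = 0.396, b = 0.7·1.3215 = 0.925.

a = 0.396, b = 0.925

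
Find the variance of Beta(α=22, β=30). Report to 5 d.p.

0.00461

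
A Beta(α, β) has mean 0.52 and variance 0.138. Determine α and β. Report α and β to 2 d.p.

α = 0.42, β = 0.39

Let s = α+β. The Beta variance is μ(1−μ)/(s+1).
So s+1 = μ(1−μ)/σ² = (0.52×0.48)/0.138 = 0.2496/0.138 = 1.8087, giving s = 0.8087.
Then α = μs = 0.52×0.8087 = 0.42 and β = (1−μ)s = 0.48×0.8087 = 0.39.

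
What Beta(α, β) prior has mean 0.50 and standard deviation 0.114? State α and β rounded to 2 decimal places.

α = 9.12, β = 9.12

Variance = 0.114² = 0.012996. The moment-matching identity α+β = μ(1−μ)/Var − 1 gives
α+β = 0.2500/0.012996 − 1 = 18.2367, so α = μ·18.2367 = 9.12 and β = (1−μ)·18.2367 = 9.12.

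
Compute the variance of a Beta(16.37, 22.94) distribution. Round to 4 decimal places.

0.0060

Var = αβ/[(α+β)²(α+β+1)] = (16.37×22.94)/(39.31²×40.31) = 375.5278/62290.079591 = 0.0060.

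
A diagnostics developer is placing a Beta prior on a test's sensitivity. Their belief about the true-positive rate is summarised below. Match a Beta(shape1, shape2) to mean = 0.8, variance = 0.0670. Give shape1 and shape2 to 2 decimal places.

shape1 = 1.11, shape2 = 0.28

By moment matching, shape1+shape2 = μ(1−μ)/σ² − 1 = (0.8·0.2)/0.0670 − 1 = 2.3881 − 1 = 1.3881.
Since shape1/(shape1+shape2) = μ, shape1 = 0.8·1.3881 = 1.11 and shape2 = 0.2·1.3881 = 0.28.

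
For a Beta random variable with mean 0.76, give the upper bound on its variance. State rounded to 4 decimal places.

0.1824

Var = μ(1−μ)/(α+β+1), which approaches μ(1−μ) as α+β → 0.
So the supremum is μ(1−μ) = 0.76×0.24 = 0.1824.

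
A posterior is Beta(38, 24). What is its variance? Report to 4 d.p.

0.0038

α+β = 62 and αβ = 912, so Var = αβ/[(α+β)²(α+β+1)] = 912/242172 = 0.0038.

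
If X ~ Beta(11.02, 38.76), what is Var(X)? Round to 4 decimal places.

0.0034

μ = 11.02/49.78 = 0.221374; Var = μ(1−μ)/(α+β+1) = 0.1723676/50.78 = 0.0034.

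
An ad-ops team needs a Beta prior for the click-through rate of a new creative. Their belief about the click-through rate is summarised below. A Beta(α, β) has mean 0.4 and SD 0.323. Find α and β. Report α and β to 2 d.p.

α = 0.52, β = 0.78

σ² = 0.323² = 0.104329.
With s = α+β, Var = μ(1−μ)/(s+1), so s+1 = (0.4×0.6)/0.104329 = 2.3004 and s = 1.3004.
α = μs = 0.52, β = (1−μ)s = 0.78.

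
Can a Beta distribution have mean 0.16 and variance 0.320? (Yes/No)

No

The Beta variance bound is σ² < μ(1−μ).
Here μ(1−μ) = 0.16×0.84 = 0.1344, and 0.320 ≥ 0.1344.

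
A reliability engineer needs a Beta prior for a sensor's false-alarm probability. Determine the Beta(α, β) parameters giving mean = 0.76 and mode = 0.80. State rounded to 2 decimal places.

α = 11.40, β = 3.60

Let s = α+β. Mean gives α = μs = 0.76s; mode gives (α−1)/(s−2) = 0.80.
Substituting: 0.76s − 1 = 0.80(s−2) = 0.80s − 1.60, so -0.04s = -0.60 and s = 15.0000.
Then α = 0.76×15.0000 = 11.40 and β = s−α = 3.60.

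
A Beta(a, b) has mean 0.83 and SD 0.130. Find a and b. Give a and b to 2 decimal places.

σ² = 0.130² = 0.016900.
With s = a+b, Var = μ(1−μ)/(s+1), so s+1 = (0.83×0.17)/0.016900 = 8.3491 and s = 7.3491.
a = μs = 6.10, b = (1−μ)s = 1.25.

a = 6.10, b = 1.25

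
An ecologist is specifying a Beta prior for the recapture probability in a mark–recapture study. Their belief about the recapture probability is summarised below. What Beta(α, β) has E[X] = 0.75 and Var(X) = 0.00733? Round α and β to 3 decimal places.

α = 18.435, β = 6.145

By moment matching, α+β = μ(1−μ)/σ² − 1 = (0.75·0.25)/0.00733 − 1 = 25.5798 − 1 = 24.5798.
Since α/(α+β) = μ, α = 0.75·24.5798 = 18.435 and β = 0.25·24.5798 = 6.145.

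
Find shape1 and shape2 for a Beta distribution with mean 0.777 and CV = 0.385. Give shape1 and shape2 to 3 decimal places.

Var = (CV·μ)² = (0.385×0.777)² = 0.089488.
shape1+shape2 = μ(1−μ)/Var − 1 = 0.173271/0.089488 − 1 = 0.9363.
Thus shape1 = 0.777·0.9363 = 0.727 and shape2 = 0.223·0.9363 = 0.209.

shape1 = 0.727, shape2 = 0.209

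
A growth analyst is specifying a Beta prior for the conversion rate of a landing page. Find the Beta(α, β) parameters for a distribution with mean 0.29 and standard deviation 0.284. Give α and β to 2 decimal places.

σ² = 0.284² = 0.080656.
With s = α+β, Var = μ(1−μ)/(s+1), so s+1 = (0.29×0.71)/0.080656 = 2.5528 and s = 1.5528.
α = μs = 0.45, β = (1−μ)s = 1.10.

α = 0.45, β = 1.10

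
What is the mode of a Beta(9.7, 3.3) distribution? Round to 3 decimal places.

With α,β > 1, mode = (α−1)/(α+β−2) = 8.7/11.0 = 0.791.

0.791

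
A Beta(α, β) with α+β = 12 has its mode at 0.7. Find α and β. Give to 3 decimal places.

Since the density peak of Beta(α,β) is at (α−1)/(α+β−2),
α = 1 + 0.7(12−2) = 8.000 and β = 12 − 8.000 = 4.000.

α = 8.000, β = 4.000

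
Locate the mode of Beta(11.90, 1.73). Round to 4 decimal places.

0.9372

The density x^(α−1)(1−x)^(β−1) is maximised at (α−1)/(α+β−2) = 10.90/11.63 = 0.9372.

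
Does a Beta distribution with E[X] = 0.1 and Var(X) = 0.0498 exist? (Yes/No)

Yes

The Beta variance bound is σ² < μ(1−μ).
Here μ(1−μ) = 0.1×0.9 = 0.09, and 0.0498 < 0.09.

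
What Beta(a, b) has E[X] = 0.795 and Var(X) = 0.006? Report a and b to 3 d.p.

a = 20.799, b = 5.363

Let s = a+b. The Beta variance is μ(1−μ)/(s+1).
So s+1 = μ(1−μ)/σ² = (0.795×0.205)/0.006 = 0.162975/0.006 = 27.1625, giving s = 26.1625.
Then a = μs = 0.795×26.1625 = 20.799 and b = (1−μ)s = 0.205×26.1625 = 5.363.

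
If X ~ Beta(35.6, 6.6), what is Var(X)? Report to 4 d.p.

0.0031

μ = 35.6/42.2 = 0.843602; Var = μ(1−μ)/(α+β+1) = 0.1319377/43.2 = 0.0031.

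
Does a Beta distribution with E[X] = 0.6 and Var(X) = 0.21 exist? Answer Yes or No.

Yes

A Beta with mean μ has variance μ(1−μ)/(α+β+1) < μ(1−μ).
Here μ(1−μ) = 0.6×0.4 = 0.24, and 0.21 < 0.24.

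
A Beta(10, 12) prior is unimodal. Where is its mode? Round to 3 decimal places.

With α,β > 1, mode = (α−1)/(α+β−2) = 9/20 = 0.450.

0.450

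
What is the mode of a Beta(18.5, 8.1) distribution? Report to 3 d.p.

The density x^(α−1)(1−x)^(β−1) is maximised at (α−1)/(α+β−2) = 17.5/24.6 = 0.711.

0.711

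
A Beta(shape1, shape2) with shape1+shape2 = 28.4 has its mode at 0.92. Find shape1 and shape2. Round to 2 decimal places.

shape1 = 25.29, shape2 = 3.11

Since the density peak of Beta(shape1,shape2) is at (shape1−1)/(shape1+shape2−2),
shape1 = 1 + 0.92(28.4−2) = 25.29 and shape2 = 28.4 − 25.29 = 3.11.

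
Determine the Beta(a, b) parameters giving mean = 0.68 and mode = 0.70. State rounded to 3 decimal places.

a = 13.600, b = 6.400

Let s = a+b. Mean gives a = μs = 0.68s; mode gives (a−1)/(s−2) = 0.70.
Substituting: 0.68s − 1 = 0.70(s−2) = 0.70s − 1.40, so -0.02s = -0.40 and s = 20.0000.
Then a = 0.68×20.0000 = 13.600 and b = s−a = 6.400.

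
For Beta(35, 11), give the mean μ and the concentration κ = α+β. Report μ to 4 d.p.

μ = 0.7609, κ = 46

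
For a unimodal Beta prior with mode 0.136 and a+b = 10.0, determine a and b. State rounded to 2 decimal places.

a = 2.09, b = 7.91

Since the density peak of Beta(a,b) is at (a−1)/(a+b−2),
a = 1 + 0.136(10.0−2) = 2.09 and b = 10.0 − 2.09 = 7.91.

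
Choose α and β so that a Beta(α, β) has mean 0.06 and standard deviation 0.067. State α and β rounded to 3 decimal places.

α = 0.694, β = 10.870

σ² = 0.067² = 0.004489.
With s = α+β, Var = μ(1−μ)/(s+1), so s+1 = (0.06×0.94)/0.004489 = 12.5640 and s = 11.5640.
α = μs = 0.694, β = (1−μ)s = 10.870.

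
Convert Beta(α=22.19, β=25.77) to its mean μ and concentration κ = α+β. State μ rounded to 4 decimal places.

μ = 0.4627, κ = 47.96

κ = α+β = 22.19+25.77 = 47.96; μ = α/κ = 22.19/47.96 = 0.4627.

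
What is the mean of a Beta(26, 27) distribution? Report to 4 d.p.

0.4906

E[X] = α/(α+β) = 26/53 = 0.4906.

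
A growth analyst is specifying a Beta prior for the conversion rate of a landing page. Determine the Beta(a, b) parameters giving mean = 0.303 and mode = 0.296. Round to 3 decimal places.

a = 17.661, b = 40.625

With s = a+b: μ = a/s and mode = (a−1)/(s−2). Eliminating a = μs,
μs − 1 = m(s−2) ⇒ s(μ−m) = 1−2m ⇒ s = 0.408/0.007 = 58.2857.
So a = μs = 17.661, b = (1−μ)s = 40.625.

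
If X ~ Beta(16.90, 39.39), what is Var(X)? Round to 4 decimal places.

α+β = 56.29 and αβ = 665.6910, so Var = αβ/[(α+β)²(α+β+1)] = 665.6910/181527.037289 = 0.0037.

0.0037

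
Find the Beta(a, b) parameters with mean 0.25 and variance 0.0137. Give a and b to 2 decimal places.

By moment matching, a+b = μ(1−μ)/σ² − 1 = (0.25·0.75)/0.0137 − 1 = 13.6861 − 1 = 12.6861.
Since a/(a+b) = μ, a = 0.25·12.6861 = 3.17 and b = 0.75·12.6861 = 9.51.

a = 3.17, b = 9.51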